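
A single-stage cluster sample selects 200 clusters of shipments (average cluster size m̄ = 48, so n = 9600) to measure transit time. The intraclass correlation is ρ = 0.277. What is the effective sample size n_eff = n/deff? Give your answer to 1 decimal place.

deff = 1 + (48 − 1)·0.277 = 1 + 13.019 = 14.019.
n_eff = 9600 / 14.019 = 684.8.

684.8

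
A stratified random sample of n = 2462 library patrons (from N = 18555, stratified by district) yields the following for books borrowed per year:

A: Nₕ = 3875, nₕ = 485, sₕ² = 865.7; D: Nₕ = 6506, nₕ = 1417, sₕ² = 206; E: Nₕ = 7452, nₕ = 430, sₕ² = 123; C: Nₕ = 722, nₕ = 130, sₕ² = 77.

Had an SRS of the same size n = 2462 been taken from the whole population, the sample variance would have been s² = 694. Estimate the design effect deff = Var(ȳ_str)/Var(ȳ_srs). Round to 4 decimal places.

Var(ȳ_str) = Σ Wₕ²(1−fₕ)sₕ²/nₕ with Wₕ = Nₕ/18555:
  A: (3875/18555)²·(1−485/3875)·865.7/485 = 0.068104399
  D: (6506/18555)²·(1−1417/6506)·206/1417 = 0.013980476
  E: (7452/18555)²·(1−430/7452)·123/430 = 0.043475883
  C: (722/18555)²·(1−130/722)·77/130 = 7.3533351 × 10^-4
  → Var(ȳ_str) = 0.12629609.
Var(ȳ_srs) = (1 − 2462/18555)·694/2462 = 0.24448233.
deff = 0.12629609 / 0.24448233 = 0.5166.

0.5166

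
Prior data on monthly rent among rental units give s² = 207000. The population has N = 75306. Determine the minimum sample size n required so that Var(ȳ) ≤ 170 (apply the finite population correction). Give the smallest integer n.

1199

Without fpc, n₀ = s²/D = 207000/170 = 1217.6471.
With fpc, (1 − n/N)·s²/n ≤ D requires n ≥ n₀/(1 + n₀/N) = 1217.6471/(1 + 1217.6471/75306) = 1198.2719.
Rounding up, n = 1199.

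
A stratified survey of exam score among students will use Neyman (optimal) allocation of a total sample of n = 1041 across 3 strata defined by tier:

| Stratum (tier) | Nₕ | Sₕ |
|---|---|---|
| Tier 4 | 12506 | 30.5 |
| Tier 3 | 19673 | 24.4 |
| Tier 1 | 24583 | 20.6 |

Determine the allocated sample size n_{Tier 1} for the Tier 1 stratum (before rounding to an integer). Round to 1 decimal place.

385.4

Neyman allocation: nₕ = n·NₕSₕ / Σⱼ NⱼSⱼ.
Σ NⱼSⱼ = 12506·30.5 + 19673·24.4 + 24583·20.6 = 1.367864 × 10^6.
n_{Tier 1} = 1041·24583·20.6 / (1.367864 × 10^6) = 385.4.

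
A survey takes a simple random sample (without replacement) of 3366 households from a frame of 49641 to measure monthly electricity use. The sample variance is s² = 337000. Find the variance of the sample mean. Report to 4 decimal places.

93.3301

Under SRS without replacement, Var(ȳ) = (1 − f)·s²/n with f = n/N = 3366/49641 = 0.06780685.
Var(ȳ) = (1 − 0.06780685)·337000/3366 = 0.93219315·100.11884 = 93.330092.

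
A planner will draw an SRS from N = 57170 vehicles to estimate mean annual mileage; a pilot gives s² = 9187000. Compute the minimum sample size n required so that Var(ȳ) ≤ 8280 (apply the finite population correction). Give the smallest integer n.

Without fpc, n₀ = s²/D = 9187000/8280 = 1109.5411.
With fpc, (1 − n/N)·s²/n ≤ D requires n ≥ n₀/(1 + n₀/N) = 1109.5411/(1 + 1109.5411/57170) = 1088.4174.
Rounding up, n = 1089.

1089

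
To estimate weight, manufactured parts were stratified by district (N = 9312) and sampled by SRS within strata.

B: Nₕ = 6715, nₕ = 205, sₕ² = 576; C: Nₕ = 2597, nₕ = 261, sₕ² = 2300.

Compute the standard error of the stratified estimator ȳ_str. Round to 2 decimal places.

1.43

Var(ȳ_str) = Σₕ Wₕ²(1 − fₕ)sₕ²/nₕ with Wₕ = Nₕ/N, N = 9312.
B: Wₕ = 0.72111254; term = 0.72111254²·(1 − 0.03052867)·576/205 = 1.4164775.
C: Wₕ = 0.27888746; term = 0.27888746²·(1 − 0.10050058)·2300/261 = 0.6165186.
Sum = 2.0329961.
SE = √(2.0329961) = 1.43.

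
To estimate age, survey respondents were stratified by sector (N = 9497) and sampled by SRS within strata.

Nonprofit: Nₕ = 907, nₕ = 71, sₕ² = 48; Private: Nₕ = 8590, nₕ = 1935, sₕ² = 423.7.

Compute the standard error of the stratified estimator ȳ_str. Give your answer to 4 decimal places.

0.3801

Var(ȳ_str) = Σₕ Wₕ²(1 − fₕ)sₕ²/nₕ with Wₕ = Nₕ/N, N = 9497.
Nonprofit: Wₕ = 0.09550384; term = 0.09550384²·(1 − 0.07828004)·48/71 = 0.0056836009.
Private: Wₕ = 0.90449616; term = 0.90449616²·(1 − 0.22526193)·423.7/1935 = 0.13878606.
Sum = 0.14446966.
SE = √(0.14446966) = 0.3801.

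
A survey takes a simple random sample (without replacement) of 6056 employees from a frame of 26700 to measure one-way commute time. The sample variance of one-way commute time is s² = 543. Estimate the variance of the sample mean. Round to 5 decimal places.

Under SRS without replacement, Var(ȳ) = (1 − f)·s²/n with f = n/N = 6056/26700 = 0.22681648.
Var(ȳ) = (1 − 0.22681648)·543/6056 = 0.77318352·0.089663144 = 0.069326065.

0.06933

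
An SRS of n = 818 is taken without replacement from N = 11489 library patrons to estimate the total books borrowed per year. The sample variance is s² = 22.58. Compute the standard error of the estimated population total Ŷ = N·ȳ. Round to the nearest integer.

Var(Ŷ) = N²·Var(ȳ) = N²·(1 − n/N)·s²/n.
f = 818/11489 = 0.07119854; Var(ȳ) = 0.92880146·22.58/818 = 0.025638554.
Var(Ŷ) = 11489² · 0.025638554 = 3.3842153 × 10^6.
SE(Ŷ) = √(3.3842153 × 10^6) = 1840.

1840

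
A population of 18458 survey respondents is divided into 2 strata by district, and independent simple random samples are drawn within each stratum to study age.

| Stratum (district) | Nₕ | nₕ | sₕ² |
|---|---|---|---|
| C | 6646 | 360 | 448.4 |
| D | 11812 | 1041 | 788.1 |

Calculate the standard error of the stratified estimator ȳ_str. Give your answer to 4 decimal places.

0.6599

Var(ȳ_str) = Σₕ Wₕ²(1 − fₕ)sₕ²/nₕ with Wₕ = Nₕ/N, N = 18458.
C: Wₕ = 0.36006068; term = 0.36006068²·(1 − 0.05416792)·448.4/360 = 0.15273147.
D: Wₕ = 0.63993932; term = 0.63993932²·(1 − 0.08813071)·788.1/1041 = 0.28270975.
Sum = 0.43544122.
SE = √(0.43544122) = 0.6599.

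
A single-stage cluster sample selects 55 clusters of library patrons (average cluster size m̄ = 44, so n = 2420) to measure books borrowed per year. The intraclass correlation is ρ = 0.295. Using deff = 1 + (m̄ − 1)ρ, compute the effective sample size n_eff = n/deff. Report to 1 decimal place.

176.8

deff = 1 + (44 − 1)·0.295 = 1 + 12.685 = 13.685.
n_eff = 2420 / 13.685 = 176.8.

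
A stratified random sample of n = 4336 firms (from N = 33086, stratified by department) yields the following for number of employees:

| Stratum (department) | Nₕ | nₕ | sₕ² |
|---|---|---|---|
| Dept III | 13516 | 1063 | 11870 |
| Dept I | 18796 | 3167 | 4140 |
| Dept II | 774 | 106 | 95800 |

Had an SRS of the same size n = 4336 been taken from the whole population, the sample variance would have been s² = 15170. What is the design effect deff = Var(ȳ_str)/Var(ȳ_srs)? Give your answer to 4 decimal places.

Var(ȳ_str) = Σ Wₕ²(1−fₕ)sₕ²/nₕ with Wₕ = Nₕ/33086:
  Dept III: (13516/33086)²·(1−1063/13516)·11870/1063 = 1.7169241
  Dept I: (18796/33086)²·(1−3167/18796)·4140/3167 = 0.35080064
  Dept II: (774/33086)²·(1−106/774)·95800/106 = 0.42686302
  → Var(ȳ_str) = 2.4945878.
Var(ȳ_srs) = (1 − 4336/33086)·15170/4336 = 3.0401142.
deff = 2.4945878 / 3.0401142 = 0.8206.

0.8206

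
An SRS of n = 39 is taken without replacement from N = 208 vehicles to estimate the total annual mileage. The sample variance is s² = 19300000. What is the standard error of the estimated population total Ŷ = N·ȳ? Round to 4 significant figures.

131900

Var(Ŷ) = N²·Var(ȳ) = N²·(1 − n/N)·s²/n.
f = 39/208 = 0.18750000; Var(ȳ) = 0.81250000·19300000/39 = 402083.33.
Var(Ŷ) = 208² · 402083.33 = 1.7395733 × 10^10.
SE(Ŷ) = √(1.7395733 × 10^10) = 131900.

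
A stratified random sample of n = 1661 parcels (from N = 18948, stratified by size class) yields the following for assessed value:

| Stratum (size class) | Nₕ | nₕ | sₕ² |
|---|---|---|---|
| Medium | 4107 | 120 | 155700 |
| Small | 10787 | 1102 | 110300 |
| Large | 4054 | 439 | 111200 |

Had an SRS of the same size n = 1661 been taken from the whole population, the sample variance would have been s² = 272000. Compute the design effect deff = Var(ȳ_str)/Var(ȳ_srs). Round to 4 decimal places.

Var(ȳ_str) = Σ Wₕ²(1−fₕ)sₕ²/nₕ with Wₕ = Nₕ/18948:
  Medium: (4107/18948)²·(1−120/4107)·155700/120 = 59.17681
  Small: (10787/18948)²·(1−1102/10787)·110300/1102 = 29.125103
  Large: (4054/18948)²·(1−439/4054)·111200/439 = 10.339643
  → Var(ȳ_str) = 98.641556.
Var(ȳ_srs) = (1 − 1661/18948)·272000/1661 = 149.4017.
deff = 98.641556 / 149.4017 = 0.6602.

0.6602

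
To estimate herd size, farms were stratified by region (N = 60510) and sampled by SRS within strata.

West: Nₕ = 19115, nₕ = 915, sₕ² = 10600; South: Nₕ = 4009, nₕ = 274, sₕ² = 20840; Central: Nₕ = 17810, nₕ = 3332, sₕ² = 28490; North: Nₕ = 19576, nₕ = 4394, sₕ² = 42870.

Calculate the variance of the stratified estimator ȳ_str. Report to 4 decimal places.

Var(ȳ_str) = Σₕ Wₕ²(1 − fₕ)sₕ²/nₕ with Wₕ = Nₕ/N, N = 60510.
West: Wₕ = 0.31589820; term = 0.31589820²·(1 − 0.04786817)·10600/915 = 1.1007182.
South: Wₕ = 0.06625351; term = 0.06625351²·(1 − 0.06834622)·20840/274 = 0.31104234.
Central: Wₕ = 0.29433152; term = 0.29433152²·(1 − 0.18708591)·28490/3332 = 0.60215132.
North: Wₕ = 0.32351677; term = 0.32351677²·(1 − 0.22445852)·42870/4394 = 0.79193962.
Sum = 2.8058515.

2.8059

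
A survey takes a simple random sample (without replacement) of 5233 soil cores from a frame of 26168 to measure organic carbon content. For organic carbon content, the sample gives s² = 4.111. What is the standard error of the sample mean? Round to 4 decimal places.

Under SRS without replacement, Var(ȳ) = (1 − f)·s²/n with f = n/N = 5233/26168 = 0.19997707.
Var(ȳ) = (1 − 0.19997707)·4.111/5233 = 0.80002293·7.8559144 × 10^-4 = 6.2849116 × 10^-4.
SE(ȳ) = √(6.2849116 × 10^-4) = 0.0251.

0.0251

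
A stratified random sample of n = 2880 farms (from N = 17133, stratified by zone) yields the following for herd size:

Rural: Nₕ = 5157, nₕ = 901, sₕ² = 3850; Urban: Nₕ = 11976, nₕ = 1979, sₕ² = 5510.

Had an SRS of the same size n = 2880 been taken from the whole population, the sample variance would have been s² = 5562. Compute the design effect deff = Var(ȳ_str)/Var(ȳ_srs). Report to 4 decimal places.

Var(ȳ_str) = Σ Wₕ²(1−fₕ)sₕ²/nₕ with Wₕ = Nₕ/17133:
  Rural: (5157/17133)²·(1−901/5157)·3850/901 = 0.31949779
  Urban: (11976/17133)²·(1−1979/11976)·5510/1979 = 1.1355871
  → Var(ȳ_str) = 1.4550849.
Var(ȳ_srs) = (1 − 2880/17133)·5562/2880 = 1.6066133.
deff = 1.4550849 / 1.6066133 = 0.9057.

0.9057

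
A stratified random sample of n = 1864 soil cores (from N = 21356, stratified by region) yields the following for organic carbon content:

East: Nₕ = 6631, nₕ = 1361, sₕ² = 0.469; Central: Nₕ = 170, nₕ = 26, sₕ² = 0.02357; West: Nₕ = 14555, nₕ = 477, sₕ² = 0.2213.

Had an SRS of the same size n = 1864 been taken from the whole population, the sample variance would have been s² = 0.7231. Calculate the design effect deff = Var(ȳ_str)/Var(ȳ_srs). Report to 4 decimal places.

Var(ȳ_str) = Σ Wₕ²(1−fₕ)sₕ²/nₕ with Wₕ = Nₕ/21356:
  East: (6631/21356)²·(1−1361/6631)·0.469/1361 = 2.6403685 × 10^-5
  Central: (170/21356)²·(1−26/170)·0.02357/26 = 4.86584 × 10^-8
  West: (14555/21356)²·(1−477/14555)·0.2213/477 = 2.0843775 × 10^-4
  → Var(ȳ_str) = 2.3489009 × 10^-4.
Var(ȳ_srs) = (1 − 1864/21356)·0.7231/1864 = 3.5406985 × 10^-4.
deff = (2.3489009 × 10^-4) / (3.5406985 × 10^-4) = 0.6634.

0.6634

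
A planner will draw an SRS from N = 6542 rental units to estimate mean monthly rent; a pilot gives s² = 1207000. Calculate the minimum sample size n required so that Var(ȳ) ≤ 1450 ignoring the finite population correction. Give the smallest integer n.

833

Without fpc, n₀ = s²/D = 1207000/1450 = 832.4138.
Rounding up, n = 833.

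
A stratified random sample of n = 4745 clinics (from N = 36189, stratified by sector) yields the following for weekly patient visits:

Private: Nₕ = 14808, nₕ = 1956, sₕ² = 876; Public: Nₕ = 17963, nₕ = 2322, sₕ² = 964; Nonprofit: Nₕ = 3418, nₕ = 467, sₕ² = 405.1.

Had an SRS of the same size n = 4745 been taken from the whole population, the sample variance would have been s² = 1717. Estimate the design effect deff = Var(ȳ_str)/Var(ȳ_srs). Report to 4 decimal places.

0.5115

Var(ȳ_str) = Σ Wₕ²(1−fₕ)sₕ²/nₕ with Wₕ = Nₕ/36189:
  Private: (14808/36189)²·(1−1956/14808)·876/1956 = 0.06508025
  Public: (17963/36189)²·(1−2322/17963)·964/2322 = 0.089064583
  Nonprofit: (3418/36189)²·(1−467/3418)·405.1/467 = 0.0066808768
  → Var(ȳ_str) = 0.16082571.
Var(ȳ_srs) = (1 − 4745/36189)·1717/4745 = 0.31440923.
deff = 0.16082571 / 0.31440923 = 0.5115.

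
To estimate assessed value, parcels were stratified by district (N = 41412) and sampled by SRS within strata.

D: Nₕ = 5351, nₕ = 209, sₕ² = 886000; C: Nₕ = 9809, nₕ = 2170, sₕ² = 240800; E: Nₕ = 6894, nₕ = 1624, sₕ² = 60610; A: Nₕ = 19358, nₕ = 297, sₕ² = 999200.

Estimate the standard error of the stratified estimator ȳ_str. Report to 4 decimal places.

Var(ȳ_str) = Σₕ Wₕ²(1 − fₕ)sₕ²/nₕ with Wₕ = Nₕ/N, N = 41412.
D: Wₕ = 0.12921375; term = 0.12921375²·(1 − 0.03905812)·886000/209 = 68.014584.
C: Wₕ = 0.23686371; term = 0.23686371²·(1 − 0.22122541)·240800/2170 = 4.8484797.
E: Wₕ = 0.16647349; term = 0.16647349²·(1 − 0.23556716)·60610/1624 = 0.79065631.
A: Wₕ = 0.46744905; term = 0.46744905²·(1 − 0.01534249)·999200/297 = 723.85192.
Sum = 797.50564.
SE = √(797.50564) = 28.2401.

28.2401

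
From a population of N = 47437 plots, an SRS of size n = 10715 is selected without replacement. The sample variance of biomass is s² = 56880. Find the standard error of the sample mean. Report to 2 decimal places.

2.03

Under SRS without replacement, Var(ȳ) = (1 − f)·s²/n with f = n/N = 10715/47437 = 0.22587853.
Var(ȳ) = (1 − 0.22587853)·56880/10715 = 0.77412147·5.3084461 = 4.1093821.
SE(ȳ) = √(4.1093821) = 2.03.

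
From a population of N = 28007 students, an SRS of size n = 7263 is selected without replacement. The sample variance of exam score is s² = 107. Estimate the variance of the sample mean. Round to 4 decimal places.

Under SRS without replacement, Var(ȳ) = (1 − f)·s²/n with f = n/N = 7263/28007 = 0.25932803.
Var(ȳ) = (1 − 0.25932803)·107/7263 = 0.74067197·0.014732204 = 0.010911731.

0.0109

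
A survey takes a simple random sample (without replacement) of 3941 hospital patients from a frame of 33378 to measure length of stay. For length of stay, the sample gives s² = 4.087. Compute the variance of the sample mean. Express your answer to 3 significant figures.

Under SRS without replacement, Var(ȳ) = (1 − f)·s²/n with f = n/N = 3941/33378 = 0.11807178.
Var(ȳ) = (1 − 0.11807178)·4.087/3941 = 0.88192822·0.0010370464 = 9.1460051 × 10^-4.

9.15 × 10^-4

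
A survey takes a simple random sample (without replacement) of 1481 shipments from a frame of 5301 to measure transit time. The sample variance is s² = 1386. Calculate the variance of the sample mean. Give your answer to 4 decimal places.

0.6744

Under SRS without replacement, Var(ȳ) = (1 − f)·s²/n with f = n/N = 1481/5301 = 0.27938125.
Var(ȳ) = (1 − 0.27938125)·1386/1481 = 0.72061875·0.93585415 = 0.67439405.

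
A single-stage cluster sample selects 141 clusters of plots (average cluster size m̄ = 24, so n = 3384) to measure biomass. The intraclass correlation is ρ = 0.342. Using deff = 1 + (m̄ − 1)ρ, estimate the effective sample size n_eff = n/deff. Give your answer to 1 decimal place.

381.7

deff = 1 + (24 − 1)·0.342 = 1 + 7.866 = 8.866.
n_eff = 3384 / 8.866 = 381.7.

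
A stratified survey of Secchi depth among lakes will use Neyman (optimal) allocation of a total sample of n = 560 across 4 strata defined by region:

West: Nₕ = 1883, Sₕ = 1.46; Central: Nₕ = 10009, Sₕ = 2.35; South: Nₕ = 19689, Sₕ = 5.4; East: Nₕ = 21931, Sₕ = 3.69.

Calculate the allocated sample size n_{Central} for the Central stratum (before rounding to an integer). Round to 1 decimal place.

61.7

Neyman allocation: nₕ = n·NₕSₕ / Σⱼ NⱼSⱼ.
Σ NⱼSⱼ = 1883·1.46 + 10009·2.35 + 19689·5.4 + 21931·3.69 = 213516.32.
n_{Central} = 560·10009·2.35 / 213516.32 = 61.7.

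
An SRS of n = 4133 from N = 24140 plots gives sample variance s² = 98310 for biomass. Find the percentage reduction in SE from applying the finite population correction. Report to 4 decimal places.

f = n/N = 4133/24140 = 0.17120961.
SE_no-fpc = √(s²/n) = 4.8771504; SE_fpc = √((1−f)s²/n) = 4.4400565.
Ratio = √(1−f) = 0.91037926. Reduction = 100·(1 − 0.91037926) = 8.9621%.

8.9621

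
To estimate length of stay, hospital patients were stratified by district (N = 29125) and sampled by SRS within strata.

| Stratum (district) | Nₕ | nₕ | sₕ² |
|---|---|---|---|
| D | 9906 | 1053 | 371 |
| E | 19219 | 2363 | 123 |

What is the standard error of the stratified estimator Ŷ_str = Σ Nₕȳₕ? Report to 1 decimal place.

6910.9

Var(Ŷ_str) = Σₕ Nₕ²(1 − fₕ)sₕ²/nₕ.
D: 9906²·(1 − 1053/9906)·371/1053 = 3.0898282 × 10^7.
E: 19219²·(1 − 2363/19219)·123/2363 = 1.6862684 × 10^7.
Sum = 4.7760966 × 10^7.
SE = √(4.7760966 × 10^7) = 6910.9.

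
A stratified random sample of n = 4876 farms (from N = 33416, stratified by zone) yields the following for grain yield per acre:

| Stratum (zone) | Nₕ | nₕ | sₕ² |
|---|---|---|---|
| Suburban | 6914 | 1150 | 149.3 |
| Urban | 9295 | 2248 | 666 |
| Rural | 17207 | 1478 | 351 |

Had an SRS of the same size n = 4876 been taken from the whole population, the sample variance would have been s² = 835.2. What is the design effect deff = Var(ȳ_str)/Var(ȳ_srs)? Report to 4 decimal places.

Var(ȳ_str) = Σ Wₕ²(1−fₕ)sₕ²/nₕ with Wₕ = Nₕ/33416:
  Suburban: (6914/33416)²·(1−1150/6914)·149.3/1150 = 0.0046334704
  Urban: (9295/33416)²·(1−2248/9295)·666/2248 = 0.017378915
  Rural: (17207/33416)²·(1−1478/17207)·351/1478 = 0.057561225
  → Var(ȳ_str) = 0.07957361.
Var(ȳ_srs) = (1 − 4876/33416)·835.2/4876 = 0.14629393.
deff = 0.07957361 / 0.14629393 = 0.5439.

0.5439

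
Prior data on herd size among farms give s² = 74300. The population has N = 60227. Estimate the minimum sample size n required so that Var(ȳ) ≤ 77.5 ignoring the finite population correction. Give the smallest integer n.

Without fpc, n₀ = s²/D = 74300/77.5 = 958.7097.
Rounding up, n = 959.

959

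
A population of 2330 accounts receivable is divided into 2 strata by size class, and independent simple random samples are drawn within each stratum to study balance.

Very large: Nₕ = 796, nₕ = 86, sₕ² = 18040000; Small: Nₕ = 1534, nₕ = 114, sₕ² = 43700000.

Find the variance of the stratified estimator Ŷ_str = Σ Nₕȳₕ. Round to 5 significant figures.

9.5356 × 10^11

Var(Ŷ_str) = Σₕ Nₕ²(1 − fₕ)sₕ²/nₕ.
Very large: 796²·(1 − 86/796)·18040000/86 = 1.1855217 × 10^11.
Small: 1534²·(1 − 114/1534)·43700000/114 = 8.3500733 × 10^11.
Sum = 9.535595 × 10^11.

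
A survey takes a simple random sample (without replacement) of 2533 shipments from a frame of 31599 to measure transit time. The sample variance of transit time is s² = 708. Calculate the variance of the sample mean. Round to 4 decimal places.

0.2571

Under SRS without replacement, Var(ȳ) = (1 − f)·s²/n with f = n/N = 2533/31599 = 0.08016076.
Var(ȳ) = (1 − 0.08016076)·708/2533 = 0.91983924·0.27951046 = 0.25710469.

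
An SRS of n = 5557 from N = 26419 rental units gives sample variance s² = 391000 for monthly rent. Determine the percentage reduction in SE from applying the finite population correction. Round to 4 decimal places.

f = n/N = 5557/26419 = 0.21034104.
SE_no-fpc = √(s²/n) = 8.3881885; SE_fpc = √((1−f)s²/n) = 7.4539755.
Ratio = √(1−f) = 0.88862757. Reduction = 100·(1 − 0.88862757) = 11.1372%.

11.1372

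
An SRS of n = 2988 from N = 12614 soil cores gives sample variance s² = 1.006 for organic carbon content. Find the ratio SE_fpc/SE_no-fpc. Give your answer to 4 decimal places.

0.8736

f = n/N = 2988/12614 = 0.23687966.
SE_no-fpc = √(s²/n) = 0.018348843; SE_fpc = √((1−f)s²/n) = 0.016028955.
Ratio = √(1−f) = 0.87356759.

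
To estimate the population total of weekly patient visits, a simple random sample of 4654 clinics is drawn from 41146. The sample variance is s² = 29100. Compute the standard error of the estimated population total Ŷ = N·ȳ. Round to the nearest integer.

Var(Ŷ) = N²·Var(ȳ) = N²·(1 − n/N)·s²/n.
f = 4654/41146 = 0.11310942; Var(ȳ) = 0.88689058·29100/4654 = 5.5454482.
Var(Ŷ) = 41146² · 5.5454482 = 9.3884067 × 10^9.
SE(Ŷ) = √(9.3884067 × 10^9) = 96894.

96894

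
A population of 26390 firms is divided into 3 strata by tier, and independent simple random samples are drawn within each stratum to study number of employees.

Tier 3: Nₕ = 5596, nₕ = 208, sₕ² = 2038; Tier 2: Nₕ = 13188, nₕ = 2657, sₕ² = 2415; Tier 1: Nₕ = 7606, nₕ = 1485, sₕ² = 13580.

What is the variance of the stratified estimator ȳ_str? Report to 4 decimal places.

Var(ȳ_str) = Σₕ Wₕ²(1 − fₕ)sₕ²/nₕ with Wₕ = Nₕ/N, N = 26390.
Tier 3: Wₕ = 0.21205002; term = 0.21205002²·(1 − 0.03716941)·2038/208 = 0.42419677.
Tier 2: Wₕ = 0.49973475; term = 0.49973475²·(1 − 0.20147103)·2415/2657 = 0.18125724.
Tier 1: Wₕ = 0.28821523; term = 0.28821523²·(1 − 0.19524060)·13580/1485 = 0.61132652.
Sum = 1.2167805.

1.2168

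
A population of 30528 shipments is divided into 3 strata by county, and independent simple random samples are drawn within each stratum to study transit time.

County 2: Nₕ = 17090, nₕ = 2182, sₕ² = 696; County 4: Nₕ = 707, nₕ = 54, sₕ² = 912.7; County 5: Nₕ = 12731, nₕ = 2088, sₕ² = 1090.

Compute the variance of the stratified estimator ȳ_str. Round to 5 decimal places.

0.17147

Var(ȳ_str) = Σₕ Wₕ²(1 − fₕ)sₕ²/nₕ with Wₕ = Nₕ/N, N = 30528.
County 2: Wₕ = 0.55981394; term = 0.55981394²·(1 − 0.12767700)·696/2182 = 0.087200552.
County 4: Wₕ = 0.02315907; term = 0.02315907²·(1 − 0.07637907)·912.7/54 = 0.0083727896.
County 5: Wₕ = 0.41702699; term = 0.41702699²·(1 − 0.16400911)·1090/2088 = 0.075897222.
Sum = 0.17147056.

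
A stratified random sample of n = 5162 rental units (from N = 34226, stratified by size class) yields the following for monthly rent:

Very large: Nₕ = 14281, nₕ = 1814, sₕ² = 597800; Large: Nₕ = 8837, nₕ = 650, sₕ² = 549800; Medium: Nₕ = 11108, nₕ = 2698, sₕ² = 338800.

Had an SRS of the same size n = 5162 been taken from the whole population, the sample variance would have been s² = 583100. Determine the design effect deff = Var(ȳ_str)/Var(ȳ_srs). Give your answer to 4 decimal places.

Var(ȳ_str) = Σ Wₕ²(1−fₕ)sₕ²/nₕ with Wₕ = Nₕ/34226:
  Very large: (14281/34226)²·(1−1814/14281)·597800/1814 = 50.087218
  Large: (8837/34226)²·(1−650/8837)·549800/650 = 52.240669
  Medium: (11108/34226)²·(1−2698/11108)·338800/2698 = 10.01431
  → Var(ȳ_str) = 112.3422.
Var(ȳ_srs) = (1 − 5162/34226)·583100/5162 = 95.923337.
deff = 112.3422 / 95.923337 = 1.1712.

1.1712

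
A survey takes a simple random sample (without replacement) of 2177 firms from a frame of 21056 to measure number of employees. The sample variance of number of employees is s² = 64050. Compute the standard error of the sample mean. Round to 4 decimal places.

5.1361

Under SRS without replacement, Var(ȳ) = (1 − f)·s²/n with f = n/N = 2177/21056 = 0.10339096.
Var(ȳ) = (1 − 0.10339096)·64050/2177 = 0.89660904·29.421222 = 26.379334.
SE(ȳ) = √(26.379334) = 5.1361.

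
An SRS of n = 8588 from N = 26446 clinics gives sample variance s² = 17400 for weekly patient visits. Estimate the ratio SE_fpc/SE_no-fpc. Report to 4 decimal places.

0.8217

f = n/N = 8588/26446 = 0.32473720.
SE_no-fpc = √(s²/n) = 1.4234054; SE_fpc = √((1−f)s²/n) = 1.1696745.
Ratio = √(1−f) = 0.82174376.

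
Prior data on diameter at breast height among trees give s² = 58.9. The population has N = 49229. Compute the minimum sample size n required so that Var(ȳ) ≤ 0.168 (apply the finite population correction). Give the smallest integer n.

Without fpc, n₀ = s²/D = 58.9/0.168 = 350.5952.
With fpc, (1 − n/N)·s²/n ≤ D requires n ≥ n₀/(1 + n₀/N) = 350.5952/(1 + 350.5952/49229) = 348.1160.
Rounding up, n = 349.

349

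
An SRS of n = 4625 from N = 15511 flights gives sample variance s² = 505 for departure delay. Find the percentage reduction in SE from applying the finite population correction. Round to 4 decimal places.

f = n/N = 4625/15511 = 0.29817549.
SE_no-fpc = √(s²/n) = 0.33043787; SE_fpc = √((1−f)s²/n) = 0.27682422.
Ratio = √(1−f) = 0.83774967. Reduction = 100·(1 − 0.83774967) = 16.2250%.

16.2250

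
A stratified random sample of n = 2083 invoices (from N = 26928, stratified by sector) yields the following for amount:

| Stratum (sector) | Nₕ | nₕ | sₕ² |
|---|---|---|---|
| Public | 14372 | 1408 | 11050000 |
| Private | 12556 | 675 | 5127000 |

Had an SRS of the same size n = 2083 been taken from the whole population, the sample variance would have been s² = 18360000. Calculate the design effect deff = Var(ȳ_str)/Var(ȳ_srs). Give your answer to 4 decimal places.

0.4401

Var(ȳ_str) = Σ Wₕ²(1−fₕ)sₕ²/nₕ with Wₕ = Nₕ/26928:
  Public: (14372/26928)²·(1−1408/14372)·11050000/1408 = 2016.5438
  Private: (12556/26928)²·(1−675/12556)·5127000/675 = 1562.6282
  → Var(ȳ_str) = 3579.172.
Var(ȳ_srs) = (1 − 2083/26928)·18360000/2083 = 8132.3921.
deff = 3579.172 / 8132.3921 = 0.4401.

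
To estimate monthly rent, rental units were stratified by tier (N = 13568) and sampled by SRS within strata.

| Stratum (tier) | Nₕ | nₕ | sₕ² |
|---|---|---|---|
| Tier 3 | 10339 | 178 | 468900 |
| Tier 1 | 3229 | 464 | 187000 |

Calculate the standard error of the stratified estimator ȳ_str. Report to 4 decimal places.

Var(ȳ_str) = Σₕ Wₕ²(1 − fₕ)sₕ²/nₕ with Wₕ = Nₕ/N, N = 13568.
Tier 3: Wₕ = 0.76201356; term = 0.76201356²·(1 − 0.01721637)·468900/178 = 1503.2927.
Tier 1: Wₕ = 0.23798644; term = 0.23798644²·(1 − 0.14369774)·187000/464 = 19.545876.
Sum = 1522.8386.
SE = √(1522.8386) = 39.0236.

39.0236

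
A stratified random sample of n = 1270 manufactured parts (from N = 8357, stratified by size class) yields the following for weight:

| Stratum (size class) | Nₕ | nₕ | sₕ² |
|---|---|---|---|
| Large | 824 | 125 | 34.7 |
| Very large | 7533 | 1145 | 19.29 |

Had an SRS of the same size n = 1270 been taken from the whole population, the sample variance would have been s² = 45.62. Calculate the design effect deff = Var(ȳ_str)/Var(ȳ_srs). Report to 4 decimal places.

Var(ȳ_str) = Σ Wₕ²(1−fₕ)sₕ²/nₕ with Wₕ = Nₕ/8357:
  Large: (824/8357)²·(1−125/824)·34.7/125 = 0.0022894072
  Very large: (7533/8357)²·(1−1145/7533)·19.29/1145 = 0.011608038
  → Var(ȳ_str) = 0.013897445.
Var(ȳ_srs) = (1 − 1270/8357)·45.62/1270 = 0.030462363.
deff = 0.013897445 / 0.030462363 = 0.4562.

0.4562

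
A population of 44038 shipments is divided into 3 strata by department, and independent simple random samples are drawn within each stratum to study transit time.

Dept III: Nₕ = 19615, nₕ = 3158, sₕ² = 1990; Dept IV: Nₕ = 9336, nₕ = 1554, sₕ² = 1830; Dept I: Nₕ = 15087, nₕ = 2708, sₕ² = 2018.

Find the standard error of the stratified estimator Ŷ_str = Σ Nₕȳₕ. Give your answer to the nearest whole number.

Var(Ŷ_str) = Σₕ Nₕ²(1 − fₕ)sₕ²/nₕ.
Dept III: 19615²·(1 − 3158/19615)·1990/3158 = 2.0341357 × 10^8.
Dept IV: 9336²·(1 − 1554/9336)·1830/1554 = 8.555633 × 10^7.
Dept I: 15087²·(1 − 2708/15087)·2018/2708 = 1.3917491 × 10^8.
Sum = 4.2814481 × 10^8.
SE = √(4.2814481 × 10^8) = 20692.

20692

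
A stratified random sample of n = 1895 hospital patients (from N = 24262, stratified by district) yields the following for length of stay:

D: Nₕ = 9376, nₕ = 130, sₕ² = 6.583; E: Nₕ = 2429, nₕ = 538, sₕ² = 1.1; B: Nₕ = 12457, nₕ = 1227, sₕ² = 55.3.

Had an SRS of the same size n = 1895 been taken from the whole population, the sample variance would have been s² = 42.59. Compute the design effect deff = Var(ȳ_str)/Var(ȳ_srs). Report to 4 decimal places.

Var(ȳ_str) = Σ Wₕ²(1−fₕ)sₕ²/nₕ with Wₕ = Nₕ/24262:
  D: (9376/24262)²·(1−130/9376)·6.583/130 = 0.007457595
  E: (2429/24262)²·(1−538/2429)·1.1/538 = 1.5954245 × 10^-5
  B: (12457/24262)²·(1−1227/12457)·55.3/1227 = 0.010710768
  → Var(ȳ_str) = 0.018184317.
Var(ȳ_srs) = (1 − 1895/24262)·42.59/1895 = 0.020719514.
deff = 0.018184317 / 0.020719514 = 0.8776.

0.8776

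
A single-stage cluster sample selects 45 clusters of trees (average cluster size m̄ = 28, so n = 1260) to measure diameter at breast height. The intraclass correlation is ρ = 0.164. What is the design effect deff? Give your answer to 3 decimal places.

deff = 1 + (28 − 1)·0.164 = 1 + 4.428 = 5.428.

5.428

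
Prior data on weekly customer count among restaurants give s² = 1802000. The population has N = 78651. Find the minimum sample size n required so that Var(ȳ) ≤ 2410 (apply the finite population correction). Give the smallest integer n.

741

Without fpc, n₀ = s²/D = 1802000/2410 = 747.7178.
With fpc, (1 − n/N)·s²/n ≤ D requires n ≥ n₀/(1 + n₀/N) = 747.7178/(1 + 747.7178/78651) = 740.6764.
Rounding up, n = 741.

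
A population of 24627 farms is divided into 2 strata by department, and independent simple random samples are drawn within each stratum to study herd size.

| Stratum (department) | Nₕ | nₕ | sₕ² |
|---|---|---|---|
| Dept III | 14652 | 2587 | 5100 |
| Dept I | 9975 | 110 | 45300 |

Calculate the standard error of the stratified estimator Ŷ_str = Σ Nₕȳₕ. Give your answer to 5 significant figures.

Var(Ŷ_str) = Σₕ Nₕ²(1 − fₕ)sₕ²/nₕ.
Dept III: 14652²·(1 − 2587/14652)·5100/2587 = 3.4849615 × 10^8.
Dept I: 9975²·(1 − 110/9975)·45300/110 = 4.0524299 × 10^10.
Sum = 4.0872795 × 10^10.
SE = √(4.0872795 × 10^10) = 202170.

202170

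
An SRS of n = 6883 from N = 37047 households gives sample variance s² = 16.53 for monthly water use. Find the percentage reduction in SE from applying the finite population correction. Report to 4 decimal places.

f = n/N = 6883/37047 = 0.18579102.
SE_no-fpc = √(s²/n) = 0.049005807; SE_fpc = √((1−f)s²/n) = 0.044219669.
Ratio = √(1−f) = 0.90233529. Reduction = 100·(1 − 0.90233529) = 9.7665%.

9.7665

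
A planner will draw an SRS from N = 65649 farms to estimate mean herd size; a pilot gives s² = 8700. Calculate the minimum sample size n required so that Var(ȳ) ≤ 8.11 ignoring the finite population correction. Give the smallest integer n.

Without fpc, n₀ = s²/D = 8700/8.11 = 1072.7497.
Rounding up, n = 1073.

1073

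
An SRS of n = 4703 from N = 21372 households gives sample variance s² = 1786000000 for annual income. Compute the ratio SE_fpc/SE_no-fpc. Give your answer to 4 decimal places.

f = n/N = 4703/21372 = 0.22005428.
SE_no-fpc = √(s²/n) = 616.24476; SE_fpc = √((1−f)s²/n) = 544.2337.
Ratio = √(1−f) = 0.88314536.

0.8831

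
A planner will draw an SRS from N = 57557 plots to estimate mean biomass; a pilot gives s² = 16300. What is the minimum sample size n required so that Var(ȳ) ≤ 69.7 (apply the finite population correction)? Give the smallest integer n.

233

Without fpc, n₀ = s²/D = 16300/69.7 = 233.8594.
With fpc, (1 − n/N)·s²/n ≤ D requires n ≥ n₀/(1 + n₀/N) = 233.8594/(1 + 233.8594/57557) = 232.9131.
Rounding up, n = 233.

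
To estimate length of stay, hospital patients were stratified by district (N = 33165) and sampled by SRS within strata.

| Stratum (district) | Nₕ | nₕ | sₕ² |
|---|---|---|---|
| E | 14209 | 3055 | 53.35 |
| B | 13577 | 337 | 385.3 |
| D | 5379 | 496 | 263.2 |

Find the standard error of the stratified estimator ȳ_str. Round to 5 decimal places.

0.44949

Var(ȳ_str) = Σₕ Wₕ²(1 − fₕ)sₕ²/nₕ with Wₕ = Nₕ/N, N = 33165.
E: Wₕ = 0.42843359; term = 0.42843359²·(1 − 0.21500457)·53.35/3055 = 0.0025162707.
B: Wₕ = 0.40937736; term = 0.40937736²·(1 − 0.02482139)·385.3/337 = 0.18685336.
D: Wₕ = 0.16218905; term = 0.16218905²·(1 − 0.09221045)·263.2/496 = 0.01267163.
Sum = 0.20204126.
SE = √(0.20204126) = 0.44949.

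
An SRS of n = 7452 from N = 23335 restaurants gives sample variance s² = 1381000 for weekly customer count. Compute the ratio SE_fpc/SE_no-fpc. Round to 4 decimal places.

0.8250

f = n/N = 7452/23335 = 0.31934862.
SE_no-fpc = √(s²/n) = 13.613206; SE_fpc = √((1−f)s²/n) = 11.231113.
Ratio = √(1−f) = 0.82501599.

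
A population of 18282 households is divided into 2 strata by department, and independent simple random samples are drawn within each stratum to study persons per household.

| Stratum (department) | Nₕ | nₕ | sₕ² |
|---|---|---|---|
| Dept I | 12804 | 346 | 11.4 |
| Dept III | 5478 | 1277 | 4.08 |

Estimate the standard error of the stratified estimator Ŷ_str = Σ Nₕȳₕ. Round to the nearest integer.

2308

Var(Ŷ_str) = Σₕ Nₕ²(1 − fₕ)sₕ²/nₕ.
Dept I: 12804²·(1 − 346/12804)·11.4/346 = 5.2556053 × 10^6.
Dept III: 5478²·(1 − 1277/5478)·4.08/1277 = 73526.514.
Sum = 5.3291318 × 10^6.
SE = √(5.3291318 × 10^6) = 2308.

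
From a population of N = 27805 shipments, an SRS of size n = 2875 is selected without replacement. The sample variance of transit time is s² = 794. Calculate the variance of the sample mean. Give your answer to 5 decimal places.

0.24762

Under SRS without replacement, Var(ȳ) = (1 − f)·s²/n with f = n/N = 2875/27805 = 0.10339867.
Var(ȳ) = (1 − 0.10339867)·794/2875 = 0.89660133·0.27617391 = 0.2476179.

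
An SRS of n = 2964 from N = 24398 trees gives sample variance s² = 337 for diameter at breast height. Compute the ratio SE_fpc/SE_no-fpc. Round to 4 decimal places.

0.9373

f = n/N = 2964/24398 = 0.12148537.
SE_no-fpc = √(s²/n) = 0.3371909; SE_fpc = √((1−f)s²/n) = 0.31604604.
Ratio = √(1−f) = 0.93729111.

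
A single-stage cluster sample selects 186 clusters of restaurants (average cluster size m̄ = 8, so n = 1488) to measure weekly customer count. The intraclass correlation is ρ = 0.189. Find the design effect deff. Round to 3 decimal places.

2.323

deff = 1 + (8 − 1)·0.189 = 1 + 1.323 = 2.323.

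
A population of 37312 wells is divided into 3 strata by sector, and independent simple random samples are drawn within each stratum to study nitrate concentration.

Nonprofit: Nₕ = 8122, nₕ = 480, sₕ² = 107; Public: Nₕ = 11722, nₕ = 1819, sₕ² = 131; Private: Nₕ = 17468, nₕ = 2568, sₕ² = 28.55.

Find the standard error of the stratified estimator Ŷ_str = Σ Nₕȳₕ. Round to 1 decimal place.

Var(Ŷ_str) = Σₕ Nₕ²(1 − fₕ)sₕ²/nₕ.
Nonprofit: 8122²·(1 − 480/8122)·107/480 = 1.3836064 × 10^7.
Public: 11722²·(1 − 1819/11722)·131/1819 = 8.3600157 × 10^6.
Private: 17468²·(1 − 2568/17468)·28.55/2568 = 2.8936137 × 10^6.
Sum = 2.5089693 × 10^7.
SE = √(2.5089693 × 10^7) = 5009.0.

5009.0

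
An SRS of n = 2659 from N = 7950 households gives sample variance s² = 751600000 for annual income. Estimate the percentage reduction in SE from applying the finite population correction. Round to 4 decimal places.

18.4197

f = n/N = 2659/7950 = 0.33446541.
SE_no-fpc = √(s²/n) = 531.66028; SE_fpc = √((1−f)s²/n) = 433.73007.
Ratio = √(1−f) = 0.81580303. Reduction = 100·(1 − 0.81580303) = 18.4197%.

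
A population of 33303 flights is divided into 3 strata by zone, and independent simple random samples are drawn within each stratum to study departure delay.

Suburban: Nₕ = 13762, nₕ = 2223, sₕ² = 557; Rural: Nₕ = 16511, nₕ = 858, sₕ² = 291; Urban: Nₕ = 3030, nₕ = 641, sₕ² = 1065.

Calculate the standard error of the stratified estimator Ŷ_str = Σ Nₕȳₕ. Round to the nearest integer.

Var(Ŷ_str) = Σₕ Nₕ²(1 − fₕ)sₕ²/nₕ.
Suburban: 13762²·(1 − 2223/13762)·557/2223 = 3.9789223 × 10^7.
Rural: 16511²·(1 − 858/16511)·291/858 = 8.7654994 × 10^7.
Urban: 3030²·(1 − 641/3030)·1065/641 = 1.2026807 × 10^7.
Sum = 1.3947102 × 10^8.
SE = √(1.3947102 × 10^8) = 11810.

11810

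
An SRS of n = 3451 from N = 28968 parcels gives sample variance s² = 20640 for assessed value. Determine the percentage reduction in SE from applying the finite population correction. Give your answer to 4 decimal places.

6.1454

f = n/N = 3451/28968 = 0.11913146.
SE_no-fpc = √(s²/n) = 2.4455828; SE_fpc = √((1−f)s²/n) = 2.2952919.
Ratio = √(1−f) = 0.93854597. Reduction = 100·(1 − 0.93854597) = 6.1454%.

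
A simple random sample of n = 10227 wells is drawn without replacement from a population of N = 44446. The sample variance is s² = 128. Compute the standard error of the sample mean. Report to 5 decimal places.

Under SRS without replacement, Var(ȳ) = (1 − f)·s²/n with f = n/N = 10227/44446 = 0.23009945.
Var(ȳ) = (1 − 0.23009945)·128/10227 = 0.76990055·0.012515889 = 0.0096359901.
SE(ȳ) = √(0.0096359901) = 0.09816.

0.09816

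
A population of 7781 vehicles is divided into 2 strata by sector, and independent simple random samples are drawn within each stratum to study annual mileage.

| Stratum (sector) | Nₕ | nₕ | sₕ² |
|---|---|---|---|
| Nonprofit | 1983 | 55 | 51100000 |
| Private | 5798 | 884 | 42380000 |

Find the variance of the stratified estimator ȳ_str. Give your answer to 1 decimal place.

Var(ȳ_str) = Σₕ Wₕ²(1 − fₕ)sₕ²/nₕ with Wₕ = Nₕ/N, N = 7781.
Nonprofit: Wₕ = 0.25485156; term = 0.25485156²·(1 − 0.02773575)·51100000/55 = 58670.14.
Private: Wₕ = 0.74514844; term = 0.74514844²·(1 − 0.15246637)·42380000/884 = 22560.63.
Sum = 81230.77.

81230.8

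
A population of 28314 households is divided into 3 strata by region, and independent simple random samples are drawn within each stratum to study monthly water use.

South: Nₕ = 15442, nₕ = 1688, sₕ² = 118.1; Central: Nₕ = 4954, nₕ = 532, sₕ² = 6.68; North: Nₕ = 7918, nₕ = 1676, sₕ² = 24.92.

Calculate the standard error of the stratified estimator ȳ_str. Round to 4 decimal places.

0.1407

Var(ȳ_str) = Σₕ Wₕ²(1 − fₕ)sₕ²/nₕ with Wₕ = Nₕ/N, N = 28314.
South: Wₕ = 0.54538391; term = 0.54538391²·(1 − 0.10931227)·118.1/1688 = 0.018535639.
Central: Wₕ = 0.17496645; term = 0.17496645²·(1 − 0.10738797)·6.68/532 = 3.4311295 × 10^-4.
North: Wₕ = 0.27964964; term = 0.27964964²·(1 − 0.21166961)·24.92/1676 = 9.1666538 × 10^-4.
Sum = 0.019795417.
SE = √(0.019795417) = 0.1407.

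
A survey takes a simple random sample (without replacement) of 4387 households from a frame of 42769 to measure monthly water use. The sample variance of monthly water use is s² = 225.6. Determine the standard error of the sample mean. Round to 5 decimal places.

Under SRS without replacement, Var(ȳ) = (1 − f)·s²/n with f = n/N = 4387/42769 = 0.10257429.
Var(ȳ) = (1 − 0.10257429)·225.6/4387 = 0.89742571·0.051424664 = 0.046149815.
SE(ȳ) = √(0.046149815) = 0.21483.

0.21483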